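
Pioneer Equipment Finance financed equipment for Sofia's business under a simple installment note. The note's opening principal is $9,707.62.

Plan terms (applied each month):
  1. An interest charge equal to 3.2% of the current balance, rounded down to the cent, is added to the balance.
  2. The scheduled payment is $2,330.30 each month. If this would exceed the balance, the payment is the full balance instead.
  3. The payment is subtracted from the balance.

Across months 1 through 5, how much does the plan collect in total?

$10,593.51

# | Opening | Interest | Payment | End bal
1 | $9,707.62 | $310.64 | $2,330.30 | $7,687.96
2 | $7,687.96 | $246.01 | $2,330.30 | $5,603.67
3 | $5,603.67 | $179.31 | $2,330.30 | $3,452.68
4 | $3,452.68 | $110.48 | $2,330.30 | $1,232.86
5 | $1,232.86 | $39.45 | $1,272.31 | $0.00
Total paid: $10,593.51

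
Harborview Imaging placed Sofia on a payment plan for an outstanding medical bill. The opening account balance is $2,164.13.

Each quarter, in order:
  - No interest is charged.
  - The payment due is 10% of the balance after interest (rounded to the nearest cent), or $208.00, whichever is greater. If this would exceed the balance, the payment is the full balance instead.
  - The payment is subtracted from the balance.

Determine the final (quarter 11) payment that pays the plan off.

$75.72

Quarter 1: $2,164.13 − $216.41 → $1,947.72
Quarter 2: $1,947.72 − $208.00 → $1,739.72
Quarter 3: $1,739.72 − $208.00 → $1,531.72
Quarter 4: $1,531.72 − $208.00 → $1,323.72
Quarter 5: $1,323.72 − $208.00 → $1,115.72
Quarter 6: $1,115.72 − $208.00 → $907.72
Quarter 7: $907.72 − $208.00 → $699.72
Quarter 8: $699.72 − $208.00 → $491.72
Quarter 9: $491.72 − $208.00 → $283.72
Quarter 10: $283.72 − $208.00 → $75.72
Quarter 11: $75.72 − $75.72 → $0.00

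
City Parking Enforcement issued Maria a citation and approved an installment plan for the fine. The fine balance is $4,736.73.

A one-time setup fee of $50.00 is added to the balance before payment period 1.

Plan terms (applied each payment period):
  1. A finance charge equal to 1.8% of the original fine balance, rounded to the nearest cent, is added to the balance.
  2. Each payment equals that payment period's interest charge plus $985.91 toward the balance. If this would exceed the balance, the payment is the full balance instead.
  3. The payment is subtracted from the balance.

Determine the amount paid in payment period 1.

# | Opening | Interest | Payment | End bal
1 | $4,786.73 | $85.26 | $1,071.17 | $3,800.82

$1,071.17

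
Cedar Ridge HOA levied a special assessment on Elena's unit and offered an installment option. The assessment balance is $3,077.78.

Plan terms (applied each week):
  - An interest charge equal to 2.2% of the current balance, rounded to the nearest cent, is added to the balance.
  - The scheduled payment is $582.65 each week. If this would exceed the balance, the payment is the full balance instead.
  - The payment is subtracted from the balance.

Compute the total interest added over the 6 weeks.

# | Opening | Interest | Payment | End bal
1 | $3,077.78 | $67.71 | $582.65 | $2,562.84
2 | $2,562.84 | $56.38 | $582.65 | $2,036.57
3 | $2,036.57 | $44.80 | $582.65 | $1,498.72
4 | $1,498.72 | $32.97 | $582.65 | $949.04
5 | $949.04 | $20.88 | $582.65 | $387.27
6 | $387.27 | $8.52 | $395.79 | $0.00
Total interest: $67.71 + $56.38 + $44.80 + $32.97 + $20.88 + $8.52 = $231.26

$231.26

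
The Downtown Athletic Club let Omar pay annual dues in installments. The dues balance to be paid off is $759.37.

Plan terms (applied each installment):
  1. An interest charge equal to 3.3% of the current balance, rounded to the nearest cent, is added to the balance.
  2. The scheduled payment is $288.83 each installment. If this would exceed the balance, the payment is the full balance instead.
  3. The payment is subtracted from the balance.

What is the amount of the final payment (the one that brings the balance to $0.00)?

Installment 1: $759.37 +$25.06 interest = $784.43; pay $288.83 → $495.60
Installment 2: $495.60 +$16.35 interest = $511.95; pay $288.83 → $223.12
Installment 3: $223.12 +$7.36 interest = $230.48; pay $230.48 → $0.00

$230.48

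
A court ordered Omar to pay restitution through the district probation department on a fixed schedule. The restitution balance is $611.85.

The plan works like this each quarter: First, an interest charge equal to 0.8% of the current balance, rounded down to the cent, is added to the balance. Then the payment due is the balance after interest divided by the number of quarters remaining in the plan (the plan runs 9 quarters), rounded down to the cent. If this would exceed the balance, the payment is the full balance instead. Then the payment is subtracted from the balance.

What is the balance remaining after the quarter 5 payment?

$282.99

Quarter 1: opening $611.85; interest $4.89 → $616.74; payment $68.52; balance $548.22
Quarter 2: opening $548.22; interest $4.38 → $552.60; payment $69.07; balance $483.53
Quarter 3: opening $483.53; interest $3.86 → $487.39; payment $69.62; balance $417.77
Quarter 4: opening $417.77; interest $3.34 → $421.11; payment $70.18; balance $350.93
Quarter 5: opening $350.93; interest $2.80 → $353.73; payment $70.74; balance $282.99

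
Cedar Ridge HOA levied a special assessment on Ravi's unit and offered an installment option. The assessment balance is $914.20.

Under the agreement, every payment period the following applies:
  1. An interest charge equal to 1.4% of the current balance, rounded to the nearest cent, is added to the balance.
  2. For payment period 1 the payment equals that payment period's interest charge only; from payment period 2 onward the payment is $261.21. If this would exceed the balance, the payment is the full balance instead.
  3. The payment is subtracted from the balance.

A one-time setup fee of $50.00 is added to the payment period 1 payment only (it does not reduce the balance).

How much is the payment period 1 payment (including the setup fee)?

$62.80

# | Opening | Interest | Payment | Fee | End bal
1 | $914.20 | $12.80 | $12.80 | $50.00 | $914.20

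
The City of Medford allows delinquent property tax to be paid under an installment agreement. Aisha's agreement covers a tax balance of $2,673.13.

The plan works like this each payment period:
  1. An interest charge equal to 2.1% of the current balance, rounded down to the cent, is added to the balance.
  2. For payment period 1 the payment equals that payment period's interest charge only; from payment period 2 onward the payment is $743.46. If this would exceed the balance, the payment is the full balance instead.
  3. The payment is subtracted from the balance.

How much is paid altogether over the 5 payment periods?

Payment period 1: opening $2,673.13; interest $56.13 → $2,729.26; payment $56.13; balance $2,673.13
Payment period 2: opening $2,673.13; interest $56.13 → $2,729.26; payment $743.46; balance $1,985.80
Payment period 3: opening $1,985.80; interest $41.70 → $2,027.50; payment $743.46; balance $1,284.04
Payment period 4: opening $1,284.04; interest $26.96 → $1,311.00; payment $743.46; balance $567.54
Payment period 5: opening $567.54; interest $11.91 → $579.45; payment $579.45; balance $0.00
Total paid: $2,865.96

$2,865.96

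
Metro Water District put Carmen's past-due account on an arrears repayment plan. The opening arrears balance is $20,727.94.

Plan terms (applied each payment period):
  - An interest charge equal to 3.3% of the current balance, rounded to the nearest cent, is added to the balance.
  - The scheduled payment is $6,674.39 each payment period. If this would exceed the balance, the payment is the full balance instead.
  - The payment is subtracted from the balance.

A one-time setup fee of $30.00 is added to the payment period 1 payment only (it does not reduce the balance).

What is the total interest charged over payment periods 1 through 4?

$1,523.68

Payment period 1: opening $20,727.94; interest $684.02 → $21,411.96; payment $6,674.39 (+ $30.00 fee); balance $14,737.57
Payment period 2: opening $14,737.57; interest $486.34 → $15,223.91; payment $6,674.39; balance $8,549.52
Payment period 3: opening $8,549.52; interest $282.13 → $8,831.65; payment $6,674.39; balance $2,157.26
Payment period 4: opening $2,157.26; interest $71.19 → $2,228.45; payment $2,228.45; balance $0.00
Total interest: $684.02 + $486.34 + $282.13 + $71.19 = $1,523.68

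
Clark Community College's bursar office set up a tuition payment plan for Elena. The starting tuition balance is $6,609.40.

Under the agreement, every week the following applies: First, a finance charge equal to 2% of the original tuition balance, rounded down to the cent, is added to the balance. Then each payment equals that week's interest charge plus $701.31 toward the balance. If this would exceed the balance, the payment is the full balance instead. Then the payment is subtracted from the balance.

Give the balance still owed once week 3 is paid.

$4,505.47

Week 1: opening $6,609.40; interest $132.18 → $6,741.58; payment $833.49; balance $5,908.09
Week 2: opening $5,908.09; interest $132.18 → $6,040.27; payment $833.49; balance $5,206.78
Week 3: opening $5,206.78; interest $132.18 → $5,338.96; payment $833.49; balance $4,505.47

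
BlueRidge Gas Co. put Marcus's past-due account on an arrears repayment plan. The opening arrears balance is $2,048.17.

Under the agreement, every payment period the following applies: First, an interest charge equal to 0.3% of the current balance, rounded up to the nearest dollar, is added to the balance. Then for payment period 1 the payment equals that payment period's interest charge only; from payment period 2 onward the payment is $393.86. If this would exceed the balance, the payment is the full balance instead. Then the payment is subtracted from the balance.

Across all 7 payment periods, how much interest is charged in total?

$29.00

# | Opening | Interest | Payment | End bal
1 | $2,048.17 | $7.00 | $7.00 | $2,048.17
2 | $2,048.17 | $7.00 | $393.86 | $1,661.31
3 | $1,661.31 | $5.00 | $393.86 | $1,272.45
4 | $1,272.45 | $4.00 | $393.86 | $882.59
5 | $882.59 | $3.00 | $393.86 | $491.73
6 | $491.73 | $2.00 | $393.86 | $99.87
7 | $99.87 | $1.00 | $100.87 | $0.00
Total interest: $7.00 + $7.00 + $5.00 + $4.00 + $3.00 + $2.00 + $1.00 = $29.00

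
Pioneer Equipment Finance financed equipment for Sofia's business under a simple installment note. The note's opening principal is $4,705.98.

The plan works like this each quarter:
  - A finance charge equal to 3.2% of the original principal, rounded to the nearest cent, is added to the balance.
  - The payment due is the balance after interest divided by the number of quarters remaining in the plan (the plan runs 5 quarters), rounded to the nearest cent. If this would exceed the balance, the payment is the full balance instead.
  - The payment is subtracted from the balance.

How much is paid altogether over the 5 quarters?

Quarter 1: opening $4,705.98; interest $150.59 → $4,856.57; payment $971.31; balance $3,885.26
Quarter 2: opening $3,885.26; interest $150.59 → $4,035.85; payment $1,008.96; balance $3,026.89
Quarter 3: opening $3,026.89; interest $150.59 → $3,177.48; payment $1,059.16; balance $2,118.32
Quarter 4: opening $2,118.32; interest $150.59 → $2,268.91; payment $1,134.46; balance $1,134.45
Quarter 5: opening $1,134.45; interest $150.59 → $1,285.04; payment $1,285.04; balance $0.00
Total paid: $5,458.93

$5,458.93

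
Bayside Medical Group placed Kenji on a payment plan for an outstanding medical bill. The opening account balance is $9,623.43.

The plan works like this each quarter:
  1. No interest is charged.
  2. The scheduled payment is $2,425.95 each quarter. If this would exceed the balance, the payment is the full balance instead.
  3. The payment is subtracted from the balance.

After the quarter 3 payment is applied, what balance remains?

Quarter 1: opening $9,623.43; payment $2,425.95; balance $7,197.48
Quarter 2: opening $7,197.48; payment $2,425.95; balance $4,771.53
Quarter 3: opening $4,771.53; payment $2,425.95; balance $2,345.58

$2,345.58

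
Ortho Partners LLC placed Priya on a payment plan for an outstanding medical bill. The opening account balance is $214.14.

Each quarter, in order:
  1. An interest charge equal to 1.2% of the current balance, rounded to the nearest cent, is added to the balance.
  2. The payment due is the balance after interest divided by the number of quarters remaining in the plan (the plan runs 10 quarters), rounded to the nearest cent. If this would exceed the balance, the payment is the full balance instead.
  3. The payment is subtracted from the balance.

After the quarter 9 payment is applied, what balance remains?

Quarter 1: $214.14 +$2.57 interest = $216.71; pay $21.67 → $195.04
Quarter 2: $195.04 +$2.34 interest = $197.38; pay $21.93 → $175.45
Quarter 3: $175.45 +$2.11 interest = $177.56; pay $22.20 → $155.36
Quarter 4: $155.36 +$1.86 interest = $157.22; pay $22.46 → $134.76
Quarter 5: $134.76 +$1.62 interest = $136.38; pay $22.73 → $113.65
Quarter 6: $113.65 +$1.36 interest = $115.01; pay $23.00 → $92.01
Quarter 7: $92.01 +$1.10 interest = $93.11; pay $23.28 → $69.83
Quarter 8: $69.83 +$0.84 interest = $70.67; pay $23.56 → $47.11
Quarter 9: $47.11 +$0.57 interest = $47.68; pay $23.84 → $23.84

$23.84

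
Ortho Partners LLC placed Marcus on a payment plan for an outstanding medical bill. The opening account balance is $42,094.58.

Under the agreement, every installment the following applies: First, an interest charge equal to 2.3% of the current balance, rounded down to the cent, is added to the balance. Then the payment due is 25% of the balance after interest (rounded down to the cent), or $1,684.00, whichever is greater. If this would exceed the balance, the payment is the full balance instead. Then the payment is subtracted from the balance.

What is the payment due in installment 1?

Installment 1: opening $42,094.58; interest $968.17 → $43,062.75; payment $10,765.68; balance $32,297.07

$10,765.68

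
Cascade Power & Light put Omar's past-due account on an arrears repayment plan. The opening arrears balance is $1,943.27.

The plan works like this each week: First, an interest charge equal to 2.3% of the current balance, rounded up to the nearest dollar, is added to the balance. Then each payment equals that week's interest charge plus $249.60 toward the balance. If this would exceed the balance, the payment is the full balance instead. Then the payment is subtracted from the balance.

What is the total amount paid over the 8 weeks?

Week 1: opening $1,943.27; interest $45.00 → $1,988.27; payment $294.60; balance $1,693.67
Week 2: opening $1,693.67; interest $39.00 → $1,732.67; payment $288.60; balance $1,444.07
Week 3: opening $1,444.07; interest $34.00 → $1,478.07; payment $283.60; balance $1,194.47
Week 4: opening $1,194.47; interest $28.00 → $1,222.47; payment $277.60; balance $944.87
Week 5: opening $944.87; interest $22.00 → $966.87; payment $271.60; balance $695.27
Week 6: opening $695.27; interest $16.00 → $711.27; payment $265.60; balance $445.67
Week 7: opening $445.67; interest $11.00 → $456.67; payment $260.60; balance $196.07
Week 8: opening $196.07; interest $5.00 → $201.07; payment $201.07; balance $0.00
Total paid: $2,143.27

$2,143.27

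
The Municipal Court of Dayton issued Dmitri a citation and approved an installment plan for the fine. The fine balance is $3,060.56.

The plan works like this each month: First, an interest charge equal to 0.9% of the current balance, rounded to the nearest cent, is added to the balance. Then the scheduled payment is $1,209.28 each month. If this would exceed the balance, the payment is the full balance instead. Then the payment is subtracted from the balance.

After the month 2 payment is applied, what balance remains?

$686.46

Month 1: $3,060.56 +$27.55 interest = $3,088.11; pay $1,209.28 → $1,878.83
Month 2: $1,878.83 +$16.91 interest = $1,895.74; pay $1,209.28 → $686.46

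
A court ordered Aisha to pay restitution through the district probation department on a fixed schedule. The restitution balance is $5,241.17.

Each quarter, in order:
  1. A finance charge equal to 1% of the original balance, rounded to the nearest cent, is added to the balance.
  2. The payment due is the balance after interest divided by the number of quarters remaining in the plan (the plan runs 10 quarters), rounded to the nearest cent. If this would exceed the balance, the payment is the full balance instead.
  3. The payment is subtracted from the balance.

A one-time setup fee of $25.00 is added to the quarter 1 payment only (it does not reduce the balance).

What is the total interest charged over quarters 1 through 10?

$524.10

Quarter 1: $5,241.17 +$52.41 interest = $5,293.58; pay $529.36 (+ $25.00 fee) → $4,764.22
Quarter 2: $4,764.22 +$52.41 interest = $4,816.63; pay $535.18 → $4,281.45
Quarter 3: $4,281.45 +$52.41 interest = $4,333.86; pay $541.73 → $3,792.13
Quarter 4: $3,792.13 +$52.41 interest = $3,844.54; pay $549.22 → $3,295.32
Quarter 5: $3,295.32 +$52.41 interest = $3,347.73; pay $557.96 → $2,789.77
Quarter 6: $2,789.77 +$52.41 interest = $2,842.18; pay $568.44 → $2,273.74
Quarter 7: $2,273.74 +$52.41 interest = $2,326.15; pay $581.54 → $1,744.61
Quarter 8: $1,744.61 +$52.41 interest = $1,797.02; pay $599.01 → $1,198.01
Quarter 9: $1,198.01 +$52.41 interest = $1,250.42; pay $625.21 → $625.21
Quarter 10: $625.21 +$52.41 interest = $677.62; pay $677.62 → $0.00
Total interest: $52.41 + $52.41 + $52.41 + $52.41 + $52.41 + $52.41 + $52.41 + $52.41 + $52.41 + $52.41 = $524.10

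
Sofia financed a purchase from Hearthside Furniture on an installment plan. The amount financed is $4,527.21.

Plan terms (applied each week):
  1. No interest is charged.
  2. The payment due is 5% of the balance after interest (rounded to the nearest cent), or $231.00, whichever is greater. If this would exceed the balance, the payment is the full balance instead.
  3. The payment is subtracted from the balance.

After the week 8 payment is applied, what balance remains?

Week 1: opening $4,527.21; payment $231.00; balance $4,296.21
Week 2: opening $4,296.21; payment $231.00; balance $4,065.21
Week 3: opening $4,065.21; payment $231.00; balance $3,834.21
Week 4: opening $3,834.21; payment $231.00; balance $3,603.21
Week 5: opening $3,603.21; payment $231.00; balance $3,372.21
Week 6: opening $3,372.21; payment $231.00; balance $3,141.21
Week 7: opening $3,141.21; payment $231.00; balance $2,910.21
Week 8: opening $2,910.21; payment $231.00; balance $2,679.21

$2,679.21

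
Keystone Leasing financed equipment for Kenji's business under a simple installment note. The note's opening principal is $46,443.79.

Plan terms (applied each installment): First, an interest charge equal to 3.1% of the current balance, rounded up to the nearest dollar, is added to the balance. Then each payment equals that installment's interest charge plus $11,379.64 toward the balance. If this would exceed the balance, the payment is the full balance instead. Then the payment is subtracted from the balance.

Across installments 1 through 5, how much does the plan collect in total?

$50,116.79

# | Opening | Interest | Payment | End bal
1 | $46,443.79 | $1,440.00 | $12,819.64 | $35,064.15
2 | $35,064.15 | $1,087.00 | $12,466.64 | $23,684.51
3 | $23,684.51 | $735.00 | $12,114.64 | $12,304.87
4 | $12,304.87 | $382.00 | $11,761.64 | $925.23
5 | $925.23 | $29.00 | $954.23 | $0.00
Total paid: $50,116.79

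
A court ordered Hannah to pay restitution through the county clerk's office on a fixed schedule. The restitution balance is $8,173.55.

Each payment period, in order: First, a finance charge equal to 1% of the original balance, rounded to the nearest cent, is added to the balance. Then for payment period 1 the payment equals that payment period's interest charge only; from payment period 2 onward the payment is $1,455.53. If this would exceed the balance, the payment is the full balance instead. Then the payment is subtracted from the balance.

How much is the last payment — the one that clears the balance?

# | Opening | Interest | Payment | End bal
1 | $8,173.55 | $81.74 | $81.74 | $8,173.55
2 | $8,173.55 | $81.74 | $1,455.53 | $6,799.76
3 | $6,799.76 | $81.74 | $1,455.53 | $5,425.97
4 | $5,425.97 | $81.74 | $1,455.53 | $4,052.18
5 | $4,052.18 | $81.74 | $1,455.53 | $2,678.39
6 | $2,678.39 | $81.74 | $1,455.53 | $1,304.60
7 | $1,304.60 | $81.74 | $1,386.34 | $0.00

$1,386.34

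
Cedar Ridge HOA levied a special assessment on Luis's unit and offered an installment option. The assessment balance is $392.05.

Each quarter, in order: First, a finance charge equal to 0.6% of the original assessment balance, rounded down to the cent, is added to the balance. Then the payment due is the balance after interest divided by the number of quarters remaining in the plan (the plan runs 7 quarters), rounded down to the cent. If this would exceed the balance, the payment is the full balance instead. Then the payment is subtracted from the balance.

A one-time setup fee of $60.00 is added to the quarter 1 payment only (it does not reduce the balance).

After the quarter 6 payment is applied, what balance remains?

Quarter 1: $392.05 +$2.35 interest = $394.40; pay $56.34 (+ $60.00 fee) → $338.06
Quarter 2: $338.06 +$2.35 interest = $340.41; pay $56.73 → $283.68
Quarter 3: $283.68 +$2.35 interest = $286.03; pay $57.20 → $228.83
Quarter 4: $228.83 +$2.35 interest = $231.18; pay $57.79 → $173.39
Quarter 5: $173.39 +$2.35 interest = $175.74; pay $58.58 → $117.16
Quarter 6: $117.16 +$2.35 interest = $119.51; pay $59.75 → $59.76

$59.76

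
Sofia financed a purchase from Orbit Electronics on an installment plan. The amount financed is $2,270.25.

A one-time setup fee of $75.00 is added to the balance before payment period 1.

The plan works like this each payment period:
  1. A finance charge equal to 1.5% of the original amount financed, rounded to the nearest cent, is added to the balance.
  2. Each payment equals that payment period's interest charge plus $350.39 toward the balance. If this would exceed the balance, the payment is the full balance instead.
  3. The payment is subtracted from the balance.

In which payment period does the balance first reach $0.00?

7

Payment period 1: $2,345.25 +$34.05 interest = $2,379.30; pay $384.44 → $1,994.86
Payment period 2: $1,994.86 +$34.05 interest = $2,028.91; pay $384.44 → $1,644.47
Payment period 3: $1,644.47 +$34.05 interest = $1,678.52; pay $384.44 → $1,294.08
Payment period 4: $1,294.08 +$34.05 interest = $1,328.13; pay $384.44 → $943.69
Payment period 5: $943.69 +$34.05 interest = $977.74; pay $384.44 → $593.30
Payment period 6: $593.30 +$34.05 interest = $627.35; pay $384.44 → $242.91
Payment period 7: $242.91 +$34.05 interest = $276.96; pay $276.96 → $0.00
Balance reaches $0.00 in payment period 7.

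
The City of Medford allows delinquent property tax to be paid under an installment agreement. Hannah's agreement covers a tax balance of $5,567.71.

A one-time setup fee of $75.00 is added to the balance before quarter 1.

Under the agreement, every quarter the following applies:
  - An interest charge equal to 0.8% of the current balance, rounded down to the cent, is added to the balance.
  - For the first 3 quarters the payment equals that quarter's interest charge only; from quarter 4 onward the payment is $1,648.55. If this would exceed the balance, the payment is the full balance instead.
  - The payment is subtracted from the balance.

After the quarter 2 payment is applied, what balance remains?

$5,642.71

Quarter 1: $5,642.71 +$45.14 interest = $5,687.85; pay $45.14 → $5,642.71
Quarter 2: $5,642.71 +$45.14 interest = $5,687.85; pay $45.14 → $5,642.71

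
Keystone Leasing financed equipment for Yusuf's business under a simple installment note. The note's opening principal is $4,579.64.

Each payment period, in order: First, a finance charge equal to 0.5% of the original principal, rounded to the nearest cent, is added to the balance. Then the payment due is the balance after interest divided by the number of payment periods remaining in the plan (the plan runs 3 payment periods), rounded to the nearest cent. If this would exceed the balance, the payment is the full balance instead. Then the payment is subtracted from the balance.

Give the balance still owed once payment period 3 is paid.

Payment period 1: opening $4,579.64; interest $22.90 → $4,602.54; payment $1,534.18; balance $3,068.36
Payment period 2: opening $3,068.36; interest $22.90 → $3,091.26; payment $1,545.63; balance $1,545.63
Payment period 3: opening $1,545.63; interest $22.90 → $1,568.53; payment $1,568.53; balance $0.00

$0.00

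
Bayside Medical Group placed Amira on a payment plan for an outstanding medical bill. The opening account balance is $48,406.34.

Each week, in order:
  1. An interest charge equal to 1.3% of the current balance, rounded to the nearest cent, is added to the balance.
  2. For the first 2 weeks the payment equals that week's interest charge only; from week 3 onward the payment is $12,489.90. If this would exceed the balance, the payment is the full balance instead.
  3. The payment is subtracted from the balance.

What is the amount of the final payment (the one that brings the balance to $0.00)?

$31.09

Week 1: opening $48,406.34; interest $629.28 → $49,035.62; payment $629.28; balance $48,406.34
Week 2: opening $48,406.34; interest $629.28 → $49,035.62; payment $629.28; balance $48,406.34
Week 3: opening $48,406.34; interest $629.28 → $49,035.62; payment $12,489.90; balance $36,545.72
Week 4: opening $36,545.72; interest $475.09 → $37,020.81; payment $12,489.90; balance $24,530.91
Week 5: opening $24,530.91; interest $318.90 → $24,849.81; payment $12,489.90; balance $12,359.91
Week 6: opening $12,359.91; interest $160.68 → $12,520.59; payment $12,489.90; balance $30.69
Week 7: opening $30.69; interest $0.40 → $31.09; payment $31.09; balance $0.00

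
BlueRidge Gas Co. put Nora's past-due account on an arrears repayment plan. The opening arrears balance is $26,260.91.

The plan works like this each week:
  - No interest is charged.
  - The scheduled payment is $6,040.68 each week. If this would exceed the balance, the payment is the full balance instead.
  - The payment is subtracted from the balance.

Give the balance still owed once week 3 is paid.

Week 1: $26,260.91 − $6,040.68 → $20,220.23
Week 2: $20,220.23 − $6,040.68 → $14,179.55
Week 3: $14,179.55 − $6,040.68 → $8,138.87

$8,138.87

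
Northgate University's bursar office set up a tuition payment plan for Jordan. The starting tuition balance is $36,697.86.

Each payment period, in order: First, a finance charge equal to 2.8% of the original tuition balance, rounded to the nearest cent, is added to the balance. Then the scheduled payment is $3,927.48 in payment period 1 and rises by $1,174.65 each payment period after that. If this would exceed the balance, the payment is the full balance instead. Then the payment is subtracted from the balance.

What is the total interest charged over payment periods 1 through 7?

Payment period 1: opening $36,697.86; interest $1,027.54 → $37,725.40; payment $3,927.48; balance $33,797.92
Payment period 2: opening $33,797.92; interest $1,027.54 → $34,825.46; payment $5,102.13; balance $29,723.33
Payment period 3: opening $29,723.33; interest $1,027.54 → $30,750.87; payment $6,276.78; balance $24,474.09
Payment period 4: opening $24,474.09; interest $1,027.54 → $25,501.63; payment $7,451.43; balance $18,050.20
Payment period 5: opening $18,050.20; interest $1,027.54 → $19,077.74; payment $8,626.08; balance $10,451.66
Payment period 6: opening $10,451.66; interest $1,027.54 → $11,479.20; payment $9,800.73; balance $1,678.47
Payment period 7: opening $1,678.47; interest $1,027.54 → $2,706.01; payment $2,706.01; balance $0.00
Total interest: $1,027.54 + $1,027.54 + $1,027.54 + $1,027.54 + $1,027.54 + $1,027.54 + $1,027.54 = $7,192.78

$7,192.78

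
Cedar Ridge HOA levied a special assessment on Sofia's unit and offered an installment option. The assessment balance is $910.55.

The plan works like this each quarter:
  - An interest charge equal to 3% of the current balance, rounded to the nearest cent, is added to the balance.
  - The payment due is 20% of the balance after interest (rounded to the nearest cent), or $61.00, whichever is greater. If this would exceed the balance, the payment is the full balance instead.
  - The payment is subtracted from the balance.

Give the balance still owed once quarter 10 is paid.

$65.60

Quarter 1: opening $910.55; interest $27.32 → $937.87; payment $187.57; balance $750.30
Quarter 2: opening $750.30; interest $22.51 → $772.81; payment $154.56; balance $618.25
Quarter 3: opening $618.25; interest $18.55 → $636.80; payment $127.36; balance $509.44
Quarter 4: opening $509.44; interest $15.28 → $524.72; payment $104.94; balance $419.78
Quarter 5: opening $419.78; interest $12.59 → $432.37; payment $86.47; balance $345.90
Quarter 6: opening $345.90; interest $10.38 → $356.28; payment $71.26; balance $285.02
Quarter 7: opening $285.02; interest $8.55 → $293.57; payment $61.00; balance $232.57
Quarter 8: opening $232.57; interest $6.98 → $239.55; payment $61.00; balance $178.55
Quarter 9: opening $178.55; interest $5.36 → $183.91; payment $61.00; balance $122.91
Quarter 10: opening $122.91; interest $3.69 → $126.60; payment $61.00; balance $65.60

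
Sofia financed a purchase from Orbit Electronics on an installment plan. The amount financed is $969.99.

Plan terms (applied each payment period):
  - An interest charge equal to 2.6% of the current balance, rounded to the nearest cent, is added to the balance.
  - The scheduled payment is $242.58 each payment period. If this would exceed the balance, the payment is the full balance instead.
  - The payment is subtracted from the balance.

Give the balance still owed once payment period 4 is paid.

# | Opening | Interest | Payment | End bal
1 | $969.99 | $25.22 | $242.58 | $752.63
2 | $752.63 | $19.57 | $242.58 | $529.62
3 | $529.62 | $13.77 | $242.58 | $300.81
4 | $300.81 | $7.82 | $242.58 | $66.05

$66.05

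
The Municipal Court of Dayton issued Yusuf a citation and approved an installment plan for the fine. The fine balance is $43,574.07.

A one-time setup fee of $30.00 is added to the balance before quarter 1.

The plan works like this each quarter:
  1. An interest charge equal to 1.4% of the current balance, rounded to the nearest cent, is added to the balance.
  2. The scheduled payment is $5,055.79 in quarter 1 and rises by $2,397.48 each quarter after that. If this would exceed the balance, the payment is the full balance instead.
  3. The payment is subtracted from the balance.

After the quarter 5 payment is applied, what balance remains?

Quarter 1: $43,604.07 +$610.46 interest = $44,214.53; pay $5,055.79 → $39,158.74
Quarter 2: $39,158.74 +$548.22 interest = $39,706.96; pay $7,453.27 → $32,253.69
Quarter 3: $32,253.69 +$451.55 interest = $32,705.24; pay $9,850.75 → $22,854.49
Quarter 4: $22,854.49 +$319.96 interest = $23,174.45; pay $12,248.23 → $10,926.22
Quarter 5: $10,926.22 +$152.97 interest = $11,079.19; pay $11,079.19 → $0.00

$0.00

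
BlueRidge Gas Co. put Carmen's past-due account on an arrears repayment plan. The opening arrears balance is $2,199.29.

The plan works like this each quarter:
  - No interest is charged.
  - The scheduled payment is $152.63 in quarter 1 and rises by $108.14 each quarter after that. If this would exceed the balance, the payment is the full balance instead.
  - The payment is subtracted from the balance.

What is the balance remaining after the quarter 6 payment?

$0.00

Quarter 1: opening $2,199.29; payment $152.63; balance $2,046.66
Quarter 2: opening $2,046.66; payment $260.77; balance $1,785.89
Quarter 3: opening $1,785.89; payment $368.91; balance $1,416.98
Quarter 4: opening $1,416.98; payment $477.05; balance $939.93
Quarter 5: opening $939.93; payment $585.19; balance $354.74
Quarter 6: opening $354.74; payment $354.74; balance $0.00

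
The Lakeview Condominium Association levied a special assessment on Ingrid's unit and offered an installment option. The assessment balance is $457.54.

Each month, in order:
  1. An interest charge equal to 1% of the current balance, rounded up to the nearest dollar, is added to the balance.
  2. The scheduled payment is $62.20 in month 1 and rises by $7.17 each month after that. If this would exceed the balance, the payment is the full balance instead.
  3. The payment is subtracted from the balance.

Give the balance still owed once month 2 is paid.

$335.97

# | Opening | Interest | Payment | End bal
1 | $457.54 | $5.00 | $62.20 | $400.34
2 | $400.34 | $5.00 | $69.37 | $335.97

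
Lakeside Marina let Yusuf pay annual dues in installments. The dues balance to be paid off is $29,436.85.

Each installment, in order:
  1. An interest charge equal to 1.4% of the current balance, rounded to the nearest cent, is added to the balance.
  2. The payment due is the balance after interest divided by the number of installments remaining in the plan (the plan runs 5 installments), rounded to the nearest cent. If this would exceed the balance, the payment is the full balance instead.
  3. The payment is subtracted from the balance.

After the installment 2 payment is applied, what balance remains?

# | Opening | Interest | Payment | End bal
1 | $29,436.85 | $412.12 | $5,969.79 | $23,879.18
2 | $23,879.18 | $334.31 | $6,053.37 | $18,160.12

$18,160.12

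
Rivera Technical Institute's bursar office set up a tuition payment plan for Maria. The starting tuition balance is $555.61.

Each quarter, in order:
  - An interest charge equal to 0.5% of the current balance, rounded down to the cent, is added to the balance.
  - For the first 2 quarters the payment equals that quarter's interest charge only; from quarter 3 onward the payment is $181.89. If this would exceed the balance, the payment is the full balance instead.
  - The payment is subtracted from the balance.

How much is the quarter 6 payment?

$15.64

Quarter 1: opening $555.61; interest $2.77 → $558.38; payment $2.77; balance $555.61
Quarter 2: opening $555.61; interest $2.77 → $558.38; payment $2.77; balance $555.61
Quarter 3: opening $555.61; interest $2.77 → $558.38; payment $181.89; balance $376.49
Quarter 4: opening $376.49; interest $1.88 → $378.37; payment $181.89; balance $196.48
Quarter 5: opening $196.48; interest $0.98 → $197.46; payment $181.89; balance $15.57
Quarter 6: opening $15.57; interest $0.07 → $15.64; payment $15.64; balance $0.00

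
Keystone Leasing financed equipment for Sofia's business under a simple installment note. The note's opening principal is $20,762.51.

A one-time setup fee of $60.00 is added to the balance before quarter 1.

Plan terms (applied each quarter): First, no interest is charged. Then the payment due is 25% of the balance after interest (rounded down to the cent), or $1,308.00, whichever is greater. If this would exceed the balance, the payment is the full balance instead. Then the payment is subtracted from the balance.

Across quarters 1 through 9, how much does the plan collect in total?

$20,822.51

# | Opening | Payment | End bal
1 | $20,822.51 | $5,205.62 | $15,616.89
2 | $15,616.89 | $3,904.22 | $11,712.67
3 | $11,712.67 | $2,928.16 | $8,784.51
4 | $8,784.51 | $2,196.12 | $6,588.39
5 | $6,588.39 | $1,647.09 | $4,941.30
6 | $4,941.30 | $1,308.00 | $3,633.30
7 | $3,633.30 | $1,308.00 | $2,325.30
8 | $2,325.30 | $1,308.00 | $1,017.30
9 | $1,017.30 | $1,017.30 | $0.00
Total paid: $20,822.51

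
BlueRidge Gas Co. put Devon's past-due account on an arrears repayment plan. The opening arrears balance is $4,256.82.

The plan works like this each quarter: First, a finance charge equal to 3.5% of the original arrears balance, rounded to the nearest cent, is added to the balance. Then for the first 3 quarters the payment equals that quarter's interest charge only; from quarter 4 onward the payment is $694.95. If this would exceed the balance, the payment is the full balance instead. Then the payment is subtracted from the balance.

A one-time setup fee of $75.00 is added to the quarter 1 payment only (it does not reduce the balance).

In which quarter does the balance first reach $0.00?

11

Quarter 1: $4,256.82 +$148.99 interest = $4,405.81; pay $148.99 (+ $75.00 fee) → $4,256.82
Quarter 2: $4,256.82 +$148.99 interest = $4,405.81; pay $148.99 → $4,256.82
Quarter 3: $4,256.82 +$148.99 interest = $4,405.81; pay $148.99 → $4,256.82
Quarter 4: $4,256.82 +$148.99 interest = $4,405.81; pay $694.95 → $3,710.86
Quarter 5: $3,710.86 +$148.99 interest = $3,859.85; pay $694.95 → $3,164.90
Quarter 6: $3,164.90 +$148.99 interest = $3,313.89; pay $694.95 → $2,618.94
Quarter 7: $2,618.94 +$148.99 interest = $2,767.93; pay $694.95 → $2,072.98
Quarter 8: $2,072.98 +$148.99 interest = $2,221.97; pay $694.95 → $1,527.02
Quarter 9: $1,527.02 +$148.99 interest = $1,676.01; pay $694.95 → $981.06
Quarter 10: $981.06 +$148.99 interest = $1,130.05; pay $694.95 → $435.10
Quarter 11: $435.10 +$148.99 interest = $584.09; pay $584.09 → $0.00
Balance reaches $0.00 in quarter 11.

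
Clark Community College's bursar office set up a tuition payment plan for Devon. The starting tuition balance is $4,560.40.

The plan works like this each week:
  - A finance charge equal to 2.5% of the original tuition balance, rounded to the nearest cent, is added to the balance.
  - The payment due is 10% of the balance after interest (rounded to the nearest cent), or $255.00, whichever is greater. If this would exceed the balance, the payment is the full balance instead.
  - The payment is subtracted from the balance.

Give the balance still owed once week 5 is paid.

$3,113.06

# | Opening | Interest | Payment | End bal
1 | $4,560.40 | $114.01 | $467.44 | $4,206.97
2 | $4,206.97 | $114.01 | $432.10 | $3,888.88
3 | $3,888.88 | $114.01 | $400.29 | $3,602.60
4 | $3,602.60 | $114.01 | $371.66 | $3,344.95
5 | $3,344.95 | $114.01 | $345.90 | $3,113.06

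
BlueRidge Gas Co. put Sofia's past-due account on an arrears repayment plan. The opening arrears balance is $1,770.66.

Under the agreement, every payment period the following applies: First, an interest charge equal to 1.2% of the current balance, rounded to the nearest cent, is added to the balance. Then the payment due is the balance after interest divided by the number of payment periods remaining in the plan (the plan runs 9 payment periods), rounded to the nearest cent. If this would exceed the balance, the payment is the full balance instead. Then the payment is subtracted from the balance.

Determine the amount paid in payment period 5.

$208.83

Payment period 1: opening $1,770.66; interest $21.25 → $1,791.91; payment $199.10; balance $1,592.81
Payment period 2: opening $1,592.81; interest $19.11 → $1,611.92; payment $201.49; balance $1,410.43
Payment period 3: opening $1,410.43; interest $16.93 → $1,427.36; payment $203.91; balance $1,223.45
Payment period 4: opening $1,223.45; interest $14.68 → $1,238.13; payment $206.36; balance $1,031.77
Payment period 5: opening $1,031.77; interest $12.38 → $1,044.15; payment $208.83; balance $835.32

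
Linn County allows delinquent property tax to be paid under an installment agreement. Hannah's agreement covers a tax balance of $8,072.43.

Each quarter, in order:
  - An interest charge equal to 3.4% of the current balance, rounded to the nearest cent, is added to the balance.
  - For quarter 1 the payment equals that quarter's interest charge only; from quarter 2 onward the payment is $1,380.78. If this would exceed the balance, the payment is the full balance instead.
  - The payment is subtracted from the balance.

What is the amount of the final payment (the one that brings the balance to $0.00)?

$872.76

# | Opening | Interest | Payment | End bal
1 | $8,072.43 | $274.46 | $274.46 | $8,072.43
2 | $8,072.43 | $274.46 | $1,380.78 | $6,966.11
3 | $6,966.11 | $236.85 | $1,380.78 | $5,822.18
4 | $5,822.18 | $197.95 | $1,380.78 | $4,639.35
5 | $4,639.35 | $157.74 | $1,380.78 | $3,416.31
6 | $3,416.31 | $116.15 | $1,380.78 | $2,151.68
7 | $2,151.68 | $73.16 | $1,380.78 | $844.06
8 | $844.06 | $28.70 | $872.76 | $0.00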